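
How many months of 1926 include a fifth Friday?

5

A month has five Fridays exactly when Friday falls within its first (length − 28) days.
Jan: 31 days, starts Fri → 5 of Fri, Sat, Sun ✓
Feb: 28 days, starts Mon → 5 of (none)
Mar: 31 days, starts Mon → 5 of Mon, Tue, Wed
Apr: 30 days, starts Thu → 5 of Thu, Fri ✓
May: 31 days, starts Sat → 5 of Sat, Sun, Mon
Jun: 30 days, starts Tue → 5 of Tue, Wed
Jul: 31 days, starts Thu → 5 of Thu, Fri, Sat ✓
Aug: 31 days, starts Sun → 5 of Sun, Mon, Tue
Sep: 30 days, starts Wed → 5 of Wed, Thu
Oct: 31 days, starts Fri → 5 of Fri, Sat, Sun ✓
Nov: 30 days, starts Mon → 5 of Mon, Tue
Dec: 31 days, starts Wed → 5 of Wed, Thu, Fri ✓
Months with five Fridays: Jan, Apr, Jul, Oct, Dec.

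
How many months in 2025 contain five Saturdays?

4

A month has five Saturdays exactly when Saturday falls within its first (length − 28) days.
Jan: 31 days, starts Wed → 5 of Wed, Thu, Fri
Feb: 28 days, starts Sat → 5 of (none)
Mar: 31 days, starts Sat → 5 of Sat, Sun, Mon ✓
Apr: 30 days, starts Tue → 5 of Tue, Wed
May: 31 days, starts Thu → 5 of Thu, Fri, Sat ✓
Jun: 30 days, starts Sun → 5 of Sun, Mon
Jul: 31 days, starts Tue → 5 of Tue, Wed, Thu
Aug: 31 days, starts Fri → 5 of Fri, Sat, Sun ✓
Sep: 30 days, starts Mon → 5 of Mon, Tue
Oct: 31 days, starts Wed → 5 of Wed, Thu, Fri
Nov: 30 days, starts Sat → 5 of Sat, Sun ✓
Dec: 31 days, starts Mon → 5 of Mon, Tue, Wed
Months with five Saturdays: Mar, May, Aug, Nov.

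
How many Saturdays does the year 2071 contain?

1 January 2071 is a Thursday.
That's 365 days from start to end, counting both.
365 = 7 × 52 + 1, so there are 52 full weeks plus 1 extra day.
Each full week contributes one Saturday: 52 so far.
The 1 extra day is Thu — none qualify.
Total: 52 + 0 = 52.

52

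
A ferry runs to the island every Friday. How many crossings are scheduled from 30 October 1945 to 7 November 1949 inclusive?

30 October 1945 is a Tuesday.
That's 1470 days from start to end, counting both.
1470 = 7 × 210, so the span is exactly 210 full weeks.
Each full week contributes one Friday: 210 so far.
Total: 210.

210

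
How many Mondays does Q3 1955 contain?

13

Jul 1, 1955 is a Friday.
From Jul 1, 1955 to Sep 30, 1955 is 92 days inclusive.
92 = 7 × 13 + 1, so there are 13 full weeks plus 1 extra day.
Each full week contributes one Monday: 13 so far.
The 1 extra day is Fri — none qualify.
Total: 13 + 0 = 13.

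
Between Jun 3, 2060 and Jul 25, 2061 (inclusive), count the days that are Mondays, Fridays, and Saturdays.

180

Jun 3, 2060 is a Thursday.
That's 418 days from start to end, counting both.
418 = 7 × 59 + 5, so there are 59 full weeks plus 5 extra days.
Each full week contributes 3 days from the set (Mon, Fri, Sat): 59 × 3 = 177.
The 5 extra days are Thursday, Friday, Saturday, Sunday, Monday — 3 of them qualify.
Total: 177 + 3 = 180.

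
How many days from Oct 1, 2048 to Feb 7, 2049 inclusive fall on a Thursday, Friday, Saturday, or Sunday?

Oct 1, 2048 is a Thursday.
The range spans 130 days (inclusive of both endpoints).
130 = 7 × 18 + 4, so there are 18 full weeks plus 4 extra days.
Each full week contributes 4 days from the set (Thu, Fri, Sat, Sun): 18 × 4 = 72.
The 4 extra days are Thursday, Friday, Saturday, Sunday — 4 of them qualify.
Total: 72 + 4 = 76.

76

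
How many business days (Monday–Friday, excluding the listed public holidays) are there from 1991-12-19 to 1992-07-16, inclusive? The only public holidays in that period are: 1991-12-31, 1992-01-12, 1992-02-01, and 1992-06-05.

1991-12-19 is a Thursday.
From 1991-12-19 to 1992-07-16 is 211 days inclusive.
211 = 7 × 30 + 1, so there are 30 full weeks plus 1 extra day.
Each full week contributes 5 weekdays (Mon–Fri): 30 × 5 = 150.
The 1 extra day is Thursday — 1 of them qualifies.
Total: 150 + 1 = 151.
Holidays: 1991-12-31 (Tue); 1992-01-12 (Sun); 1992-02-01 (Sat); 1992-06-05 (Fri).
2 of the 4 holidays fall on weekdays; the rest are weekends and were already excluded.
Business days: 151 − 2 = 149.

149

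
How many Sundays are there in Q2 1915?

1 April 1915 is a Thursday.
From 1 April 1915 to 30 June 1915 is 91 days inclusive.
91 = 7 × 13, so the span is exactly 13 full weeks.
Each full week contributes one Sunday: 13 so far.

13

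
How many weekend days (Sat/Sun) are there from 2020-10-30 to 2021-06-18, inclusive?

2020-10-30 is a Friday.
The range spans 232 days (inclusive of both endpoints).
232 = 7 × 33 + 1, so there are 33 full weeks plus 1 extra day.
Each full week contributes 2 weekend days (Sat, Sun): 33 × 2 = 66.
The 1 extra day is Friday — none qualify.
Total: 66 + 0 = 66.

66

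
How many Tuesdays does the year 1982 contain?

1 January 1982 is a Friday.
From 1 January 1982 to 31 December 1982 is 365 days inclusive.
365 = 7 × 52 + 1, so there are 52 full weeks plus 1 extra day.
Each full week contributes one Tuesday: 52 so far.
The 1 extra day is Friday — none qualify.
Total: 52 + 0 = 52.

52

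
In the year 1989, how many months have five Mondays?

A month has five Mondays exactly when Monday falls within its first (length − 28) days.
Jan: 31 days, starts Sun → 5 of Sun, Mon, Tue ✓
Feb: 28 days, starts Wed → 5 of (none)
Mar: 31 days, starts Wed → 5 of Wed, Thu, Fri
Apr: 30 days, starts Sat → 5 of Sat, Sun
May: 31 days, starts Mon → 5 of Mon, Tue, Wed ✓
Jun: 30 days, starts Thu → 5 of Thu, Fri
Jul: 31 days, starts Sat → 5 of Sat, Sun, Mon ✓
Aug: 31 days, starts Tue → 5 of Tue, Wed, Thu
Sep: 30 days, starts Fri → 5 of Fri, Sat
Oct: 31 days, starts Sun → 5 of Sun, Mon, Tue ✓
Nov: 30 days, starts Wed → 5 of Wed, Thu
Dec: 31 days, starts Fri → 5 of Fri, Sat, Sun
Months with five Mondays: Jan, May, Jul, Oct.

4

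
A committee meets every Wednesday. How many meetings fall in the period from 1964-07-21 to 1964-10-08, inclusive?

1964-07-21 is a Tuesday.
From 1964-07-21 to 1964-10-08 is 80 days inclusive.
80 = 7 × 11 + 3, so there are 11 full weeks plus 3 extra days.
Each full week contributes one Wednesday: 11 so far.
The 3 extra days are Tue, Wed, Thu — 1 of them qualifies.
Total: 11 + 1 = 12.

12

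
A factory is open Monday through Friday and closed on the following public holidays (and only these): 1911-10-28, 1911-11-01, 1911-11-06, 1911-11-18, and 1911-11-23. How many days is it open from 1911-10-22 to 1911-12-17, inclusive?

1911-10-22 is a Sunday.
That's 57 days from start to end, counting both.
57 = 7 × 8 + 1, so there are 8 full weeks plus 1 extra day.
Each full week contributes 5 weekdays (Mon–Fri): 8 × 5 = 40.
The 1 extra day is Sunday — none qualify.
Total: 40 + 0 = 40.
Holidays: 1911-10-28 (Sat); 1911-11-01 (Wed); 1911-11-06 (Mon); 1911-11-18 (Sat); 1911-11-23 (Thu).
3 of the 5 holidays fall on weekdays; the rest are weekends and were already excluded.
Business days: 40 − 3 = 37.

37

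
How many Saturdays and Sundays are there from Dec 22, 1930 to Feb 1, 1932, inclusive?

116

Dec 22, 1930 is a Monday.
From Dec 22, 1930 to Feb 1, 1932 is 407 days inclusive.
407 = 7 × 58 + 1, so there are 58 full weeks plus 1 extra day.
Each full week contributes 2 weekend days (Sat, Sun): 58 × 2 = 116.
The 1 extra day is Mon — none qualify.
Total: 116 + 0 = 116.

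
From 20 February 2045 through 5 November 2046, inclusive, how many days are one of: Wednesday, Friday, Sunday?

267

20 February 2045 is a Monday.
The range spans 624 days (inclusive of both endpoints).
624 = 7 × 89 + 1, so there are 89 full weeks plus 1 extra day.
Each full week contributes 3 days from the set (Wed, Fri, Sun): 89 × 3 = 267.
The 1 extra day is Mon — none qualify.
Total: 267 + 0 = 267.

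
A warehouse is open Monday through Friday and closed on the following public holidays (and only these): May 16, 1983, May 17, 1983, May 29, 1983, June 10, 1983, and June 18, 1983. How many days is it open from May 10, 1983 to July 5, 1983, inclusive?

May 10, 1983 is a Tuesday.
The range spans 57 days (inclusive of both endpoints).
57 = 7 × 8 + 1, so there are 8 full weeks plus 1 extra day.
Each full week contributes 5 weekdays (Mon–Fri): 8 × 5 = 40.
The 1 extra day is Tuesday — 1 of them qualifies.
Total: 40 + 1 = 41.
Holidays: May 16, 1983 (Mon); May 17, 1983 (Tue); May 29, 1983 (Sun); June 10, 1983 (Fri); June 18, 1983 (Sat).
3 of the 5 holidays fall on weekdays; the rest are weekends and were already excluded.
Business days: 41 − 3 = 38.

38 working days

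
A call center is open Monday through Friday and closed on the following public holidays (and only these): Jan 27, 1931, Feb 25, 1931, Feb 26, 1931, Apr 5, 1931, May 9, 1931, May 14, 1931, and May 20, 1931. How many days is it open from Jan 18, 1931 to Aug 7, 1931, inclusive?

Jan 18, 1931 is a Sunday.
The range spans 202 days (inclusive of both endpoints).
202 = 7 × 28 + 6, so there are 28 full weeks plus 6 extra days.
Each full week contributes 5 weekdays (Mon–Fri): 28 × 5 = 140.
The 6 extra days are Sunday, Monday, Tuesday, Wednesday, Thursday, Friday — 5 of them qualify.
Total: 140 + 5 = 145.
Holidays: Jan 27, 1931 (Tue); Feb 25, 1931 (Wed); Feb 26, 1931 (Thu); Apr 5, 1931 (Sun); May 9, 1931 (Sat); May 14, 1931 (Thu); May 20, 1931 (Wed).
5 of the 7 holidays fall on weekdays; the rest are weekends and were already excluded.
Business days: 145 − 5 = 140.

140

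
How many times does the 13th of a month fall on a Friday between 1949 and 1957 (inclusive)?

Friday-the-13ths by year:
1949: May
1950: Jan, Oct
1951: Apr, Jul
1952: Jun
1953: Feb, Mar, Nov
1954: Aug
1955: May
1956: Jan, Apr, Jul
1957: Sep, Dec

16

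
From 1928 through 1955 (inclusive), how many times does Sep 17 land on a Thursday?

Day of week of September 17 in each year:
1928: Mon, 1929: Tue, 1930: Wed, 1931: Thu ✓, 1932: Sat, 1933: Sun, 1934: Mon, 1935: Tue, 1936: Thu ✓, 1937: Fri, 1938: Sat, 1939: Sun, 1940: Tue, 1941: Wed, 1942: Thu ✓, 1943: Fri, 1944: Sun, 1945: Mon, 1946: Tue, 1947: Wed, 1948: Fri, 1949: Sat, 1950: Sun, 1951: Mon, 1952: Wed, 1953: Thu ✓, 1954: Fri, 1955: Sat
Thursdays: 1931, 1936, 1942, 1953.

4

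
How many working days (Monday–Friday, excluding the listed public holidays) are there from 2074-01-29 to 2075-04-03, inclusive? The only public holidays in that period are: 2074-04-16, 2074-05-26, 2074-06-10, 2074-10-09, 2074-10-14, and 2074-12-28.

305

2074-01-29 is a Monday.
From 2074-01-29 to 2075-04-03 is 430 days inclusive.
430 = 7 × 61 + 3, so there are 61 full weeks plus 3 extra days.
Each full week contributes 5 weekdays (Mon–Fri): 61 × 5 = 305.
The 3 extra days are Monday, Tuesday, Wednesday — 3 of them qualify.
Total: 305 + 3 = 308.
Holidays: 2074-04-16 (Mon); 2074-05-26 (Sat); 2074-06-10 (Sun); 2074-10-09 (Tue); 2074-10-14 (Sun); 2074-12-28 (Fri).
3 of the 6 holidays fall on weekdays; the rest are weekends and were already excluded.
Business days: 308 − 3 = 305.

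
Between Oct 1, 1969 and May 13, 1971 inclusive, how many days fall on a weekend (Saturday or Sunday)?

168

Oct 1, 1969 is a Wednesday.
From Oct 1, 1969 to May 13, 1971 is 590 days inclusive.
590 = 7 × 84 + 2, so there are 84 full weeks plus 2 extra days.
Each full week contributes 2 weekend days (Sat, Sun): 84 × 2 = 168.
The 2 extra days are Wed, Thu — none qualify.
Total: 168 + 0 = 168.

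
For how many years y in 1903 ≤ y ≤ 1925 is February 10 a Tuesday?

4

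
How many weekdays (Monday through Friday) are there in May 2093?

May 1, 2093 is a Friday.
That's 31 days from start to end, counting both.
31 = 7 × 4 + 3, so there are 4 full weeks plus 3 extra days.
Each full week contributes 5 weekdays (Mon–Fri): 4 × 5 = 20.
The 3 extra days are Friday, Saturday, Sunday — 1 of them qualifies.
Total: 20 + 1 = 21.

21 weekdays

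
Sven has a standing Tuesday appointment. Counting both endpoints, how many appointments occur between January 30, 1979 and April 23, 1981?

January 30, 1979 is a Tuesday.
That's 815 days from start to end, counting both.
815 = 7 × 116 + 3, so there are 116 full weeks plus 3 extra days.
Each full week contributes one Tuesday: 116 so far.
The 3 extra days are Tuesday, Wednesday, Thursday — 1 of them qualifies.
Total: 116 + 1 = 117.

117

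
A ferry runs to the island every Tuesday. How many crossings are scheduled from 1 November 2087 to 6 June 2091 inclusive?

1 November 2087 is a Saturday.
The range spans 1314 days (inclusive of both endpoints).
1314 = 7 × 187 + 5, so there are 187 full weeks plus 5 extra days.
Each full week contributes one Tuesday: 187 so far.
The 5 extra days are Sat, Sun, Mon, Tue, Wed — 1 of them qualifies.
Total: 187 + 1 = 188.

188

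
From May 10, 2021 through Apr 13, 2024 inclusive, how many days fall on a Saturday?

153 Saturdays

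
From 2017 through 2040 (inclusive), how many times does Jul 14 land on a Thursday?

3

Day of week of July 14 in each year:
2017: Fri, 2018: Sat, 2019: Sun, 2020: Tue, 2021: Wed, 2022: Thu ✓, 2023: Fri, 2024: Sun, 2025: Mon, 2026: Tue, 2027: Wed, 2028: Fri, 2029: Sat, 2030: Sun, 2031: Mon, 2032: Wed, 2033: Thu ✓, 2034: Fri, 2035: Sat, 2036: Mon, 2037: Tue, 2038: Wed, 2039: Thu ✓, 2040: Sat
Thursdays: 2022, 2033, 2039.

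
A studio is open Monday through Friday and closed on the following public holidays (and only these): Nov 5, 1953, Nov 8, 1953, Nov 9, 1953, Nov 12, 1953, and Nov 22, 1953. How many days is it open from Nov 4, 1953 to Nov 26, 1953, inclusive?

Nov 4, 1953 is a Wednesday.
That's 23 days from start to end, counting both.
23 = 7 × 3 + 2, so there are 3 full weeks plus 2 extra days.
Each full week contributes 5 weekdays (Mon–Fri): 3 × 5 = 15.
The 2 extra days are Wed, Thu — 2 of them qualify.
Total: 15 + 2 = 17.
Holidays: Nov 5, 1953 (Thu); Nov 8, 1953 (Sun); Nov 9, 1953 (Mon); Nov 12, 1953 (Thu); Nov 22, 1953 (Sun).
3 of the 5 holidays fall on weekdays; the rest are weekends and were already excluded.
Business days: 17 − 3 = 14.

14 business days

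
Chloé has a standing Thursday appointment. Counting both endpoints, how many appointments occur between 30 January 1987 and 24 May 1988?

68 Thursdays

30 January 1987 is a Friday.
The range spans 481 days (inclusive of both endpoints).
481 = 7 × 68 + 5, so there are 68 full weeks plus 5 extra days.
Each full week contributes one Thursday: 68 so far.
The 5 extra days are Fri, Sat, Sun, Mon, Tue — none qualify.
Total: 68 + 0 = 68.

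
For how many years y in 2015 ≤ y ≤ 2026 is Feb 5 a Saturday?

1

Day of week of February 5 in each year:
2015: Thu, 2016: Fri, 2017: Sun, 2018: Mon, 2019: Tue, 2020: Wed, 2021: Fri, 2022: Sat ✓, 2023: Sun, 2024: Mon, 2025: Wed, 2026: Thu
Saturdays: 2022.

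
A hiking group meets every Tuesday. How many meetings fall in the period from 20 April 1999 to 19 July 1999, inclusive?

20 April 1999 is a Tuesday.
That's 91 days from start to end, counting both.
91 = 7 × 13, so the span is exactly 13 full weeks.
Each full week contributes one Tuesday: 13 so far.

13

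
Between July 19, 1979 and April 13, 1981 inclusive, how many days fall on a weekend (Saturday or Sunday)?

July 19, 1979 is a Thursday.
That's 635 days from start to end, counting both.
635 = 7 × 90 + 5, so there are 90 full weeks plus 5 extra days.
Each full week contributes 2 weekend days (Sat, Sun): 90 × 2 = 180.
The 5 extra days are Thu, Fri, Sat, Sun, Mon — 2 of them qualify.
Total: 180 + 2 = 182.

182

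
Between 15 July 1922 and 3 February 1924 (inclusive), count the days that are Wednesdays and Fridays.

162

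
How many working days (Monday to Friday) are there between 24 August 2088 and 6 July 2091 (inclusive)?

749

24 August 2088 is a Tuesday.
From 24 August 2088 to 6 July 2091 is 1047 days inclusive.
1047 = 7 × 149 + 4, so there are 149 full weeks plus 4 extra days.
Each full week contributes 5 weekdays (Mon–Fri): 149 × 5 = 745.
The 4 extra days are Tuesday, Wednesday, Thursday, Friday — 4 of them qualify.
Total: 745 + 4 = 749.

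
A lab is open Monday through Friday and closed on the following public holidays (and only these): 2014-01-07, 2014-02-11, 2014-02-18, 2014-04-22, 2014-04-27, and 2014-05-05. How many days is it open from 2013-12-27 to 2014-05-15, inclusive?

2013-12-27 is a Friday.
The range spans 140 days (inclusive of both endpoints).
140 = 7 × 20, so the span is exactly 20 full weeks.
Each full week contributes 5 weekdays (Mon–Fri): 20 × 5 = 100.
Total: 100.
Holidays: 2014-01-07 (Tue); 2014-02-11 (Tue); 2014-02-18 (Tue); 2014-04-22 (Tue); 2014-04-27 (Sun); 2014-05-05 (Mon).
5 of the 6 holidays fall on weekdays; the rest are weekends and were already excluded.
Business days: 100 − 5 = 95.

95 working days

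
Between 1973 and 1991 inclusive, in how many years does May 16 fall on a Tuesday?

2

Day of week of May 16 in each year:
1973: Wed, 1974: Thu, 1975: Fri, 1976: Sun, 1977: Mon, 1978: Tue ✓, 1979: Wed, 1980: Fri, 1981: Sat, 1982: Sun, 1983: Mon, 1984: Wed, 1985: Thu, 1986: Fri, 1987: Sat, 1988: Mon, 1989: Tue ✓, 1990: Wed, 1991: Thu
Tuesdays: 1978, 1989.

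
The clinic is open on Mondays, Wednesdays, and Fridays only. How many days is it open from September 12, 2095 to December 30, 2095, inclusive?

September 12, 2095 is a Monday.
From September 12, 2095 to December 30, 2095 is 110 days inclusive.
110 = 7 × 15 + 5, so there are 15 full weeks plus 5 extra days.
Each full week contributes 3 days from the set (Mon, Wed, Fri): 15 × 3 = 45.
The 5 extra days are Monday, Tuesday, Wednesday, Thursday, Friday — 3 of them qualify.
Total: 45 + 3 = 48.

48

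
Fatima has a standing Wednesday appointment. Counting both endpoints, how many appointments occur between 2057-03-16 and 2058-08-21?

2057-03-16 is a Friday.
That's 524 days from start to end, counting both.
524 = 7 × 74 + 6, so there are 74 full weeks plus 6 extra days.
Each full week contributes one Wednesday: 74 so far.
The 6 extra days are Fri, Sat, Sun, Mon, Tue, Wed — 1 of them qualifies.
Total: 74 + 1 = 75.

75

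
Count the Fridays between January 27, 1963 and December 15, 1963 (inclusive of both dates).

46

January 27, 1963 is a Sunday.
From January 27, 1963 to December 15, 1963 is 323 days inclusive.
323 = 7 × 46 + 1, so there are 46 full weeks plus 1 extra day.
Each full week contributes one Friday: 46 so far.
The 1 extra day is Sun — none qualify.
Total: 46 + 0 = 46.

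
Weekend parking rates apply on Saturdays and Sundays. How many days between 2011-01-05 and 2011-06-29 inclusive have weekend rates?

50

2011-01-05 is a Wednesday.
The range spans 176 days (inclusive of both endpoints).
176 = 7 × 25 + 1, so there are 25 full weeks plus 1 extra day.
Each full week contributes 2 weekend days (Sat, Sun): 25 × 2 = 50.
The 1 extra day is Wednesday — none qualify.
Total: 50 + 0 = 50.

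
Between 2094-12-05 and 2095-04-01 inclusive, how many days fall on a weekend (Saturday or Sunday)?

33

2094-12-05 is a Sunday.
That's 118 days from start to end, counting both.
118 = 7 × 16 + 6, so there are 16 full weeks plus 6 extra days.
Each full week contributes 2 weekend days (Sat, Sun): 16 × 2 = 32.
The 6 extra days are Sunday, Monday, Tuesday, Wednesday, Thursday, Friday — 1 of them qualifies.
Total: 32 + 1 = 33.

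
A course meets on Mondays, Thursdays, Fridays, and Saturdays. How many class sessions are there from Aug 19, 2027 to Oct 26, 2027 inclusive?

40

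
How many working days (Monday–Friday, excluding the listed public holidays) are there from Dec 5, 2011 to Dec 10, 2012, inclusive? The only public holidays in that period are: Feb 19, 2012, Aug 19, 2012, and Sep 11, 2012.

Dec 5, 2011 is a Monday.
The range spans 372 days (inclusive of both endpoints).
372 = 7 × 53 + 1, so there are 53 full weeks plus 1 extra day.
Each full week contributes 5 weekdays (Mon–Fri): 53 × 5 = 265.
The 1 extra day is Mon — 1 of them qualifies.
Total: 265 + 1 = 266.
Holidays: Feb 19, 2012 (Sun); Aug 19, 2012 (Sun); Sep 11, 2012 (Tue).
1 of the 3 holidays fall on weekdays; the rest are weekends and were already excluded.
Business days: 266 − 1 = 265.

265 working days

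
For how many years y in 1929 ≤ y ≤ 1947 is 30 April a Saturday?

2

Day of week of April 30 in each year:
1929: Tue, 1930: Wed, 1931: Thu, 1932: Sat ✓, 1933: Sun, 1934: Mon, 1935: Tue, 1936: Thu, 1937: Fri, 1938: Sat ✓, 1939: Sun, 1940: Tue, 1941: Wed, 1942: Thu, 1943: Fri, 1944: Sun, 1945: Mon, 1946: Tue, 1947: Wed
Saturdays: 1932, 1938.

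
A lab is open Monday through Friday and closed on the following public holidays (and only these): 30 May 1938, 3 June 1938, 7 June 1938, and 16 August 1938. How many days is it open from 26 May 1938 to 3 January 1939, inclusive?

26 May 1938 is a Thursday.
That's 223 days from start to end, counting both.
223 = 7 × 31 + 6, so there are 31 full weeks plus 6 extra days.
Each full week contributes 5 weekdays (Mon–Fri): 31 × 5 = 155.
The 6 extra days are Thu, Fri, Sat, Sun, Mon, Tue — 4 of them qualify.
Total: 155 + 4 = 159.
Holidays: 30 May 1938 (Mon); 3 June 1938 (Fri); 7 June 1938 (Tue); 16 August 1938 (Tue).
All 4 holidays fall on weekdays, so subtract 4.
Business days: 159 − 4 = 155.

155 working days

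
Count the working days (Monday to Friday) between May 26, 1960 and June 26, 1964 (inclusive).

May 26, 1960 is a Thursday.
That's 1493 days from start to end, counting both.
1493 = 7 × 213 + 2, so there are 213 full weeks plus 2 extra days.
Each full week contributes 5 weekdays (Mon–Fri): 213 × 5 = 1065.
The 2 extra days are Thursday, Friday — 2 of them qualify.
Total: 1065 + 2 = 1067.

1067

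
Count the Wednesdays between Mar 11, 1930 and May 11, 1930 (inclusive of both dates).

9 Wednesdays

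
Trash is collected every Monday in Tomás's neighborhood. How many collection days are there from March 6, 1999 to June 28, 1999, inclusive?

17 Mondays

March 6, 1999 is a Saturday.
That's 115 days from start to end, counting both.
115 = 7 × 16 + 3, so there are 16 full weeks plus 3 extra days.
Each full week contributes one Monday: 16 so far.
The 3 extra days are Sat, Sun, Mon — 1 of them qualifies.
Total: 16 + 1 = 17.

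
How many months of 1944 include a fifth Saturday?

A month has five Saturdays exactly when Saturday falls within its first (length − 28) days.
Jan: 31 days, starts Sat → 5 of Sat, Sun, Mon ✓
Feb: 29 days, starts Tue → 5 of Tue
Mar: 31 days, starts Wed → 5 of Wed, Thu, Fri
Apr: 30 days, starts Sat → 5 of Sat, Sun ✓
May: 31 days, starts Mon → 5 of Mon, Tue, Wed
Jun: 30 days, starts Thu → 5 of Thu, Fri
Jul: 31 days, starts Sat → 5 of Sat, Sun, Mon ✓
Aug: 31 days, starts Tue → 5 of Tue, Wed, Thu
Sep: 30 days, starts Fri → 5 of Fri, Sat ✓
Oct: 31 days, starts Sun → 5 of Sun, Mon, Tue
Nov: 30 days, starts Wed → 5 of Wed, Thu
Dec: 31 days, starts Fri → 5 of Fri, Sat, Sun ✓
Months with five Saturdays: Jan, Apr, Jul, Sep, Dec.

5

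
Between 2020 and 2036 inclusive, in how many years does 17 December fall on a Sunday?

Day of week of December 17 in each year:
2020: Thu, 2021: Fri, 2022: Sat, 2023: Sun ✓, 2024: Tue, 2025: Wed, 2026: Thu, 2027: Fri, 2028: Sun ✓, 2029: Mon, 2030: Tue, 2031: Wed, 2032: Fri, 2033: Sat, 2034: Sun ✓, 2035: Mon, 2036: Wed
Sundays: 2023, 2028, 2034.

3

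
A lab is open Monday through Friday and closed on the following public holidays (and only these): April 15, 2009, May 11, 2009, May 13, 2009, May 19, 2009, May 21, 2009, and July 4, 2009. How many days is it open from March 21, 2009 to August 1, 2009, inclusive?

90 business days

March 21, 2009 is a Saturday.
From March 21, 2009 to August 1, 2009 is 134 days inclusive.
134 = 7 × 19 + 1, so there are 19 full weeks plus 1 extra day.
Each full week contributes 5 weekdays (Mon–Fri): 19 × 5 = 95.
The 1 extra day is Sat — none qualify.
Total: 95 + 0 = 95.
Holidays: April 15, 2009 (Wed); May 11, 2009 (Mon); May 13, 2009 (Wed); May 19, 2009 (Tue); May 21, 2009 (Thu); July 4, 2009 (Sat).
5 of the 6 holidays fall on weekdays; the rest are weekends and were already excluded.
Business days: 95 − 5 = 90.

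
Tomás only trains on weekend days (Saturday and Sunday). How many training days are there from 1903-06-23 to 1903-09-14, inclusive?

24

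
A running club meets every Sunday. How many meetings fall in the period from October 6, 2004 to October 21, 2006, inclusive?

October 6, 2004 is a Wednesday.
The range spans 746 days (inclusive of both endpoints).
746 = 7 × 106 + 4, so there are 106 full weeks plus 4 extra days.
Each full week contributes one Sunday: 106 so far.
The 4 extra days are Wednesday, Thursday, Friday, Saturday — none qualify.
Total: 106 + 0 = 106.

106 Sundays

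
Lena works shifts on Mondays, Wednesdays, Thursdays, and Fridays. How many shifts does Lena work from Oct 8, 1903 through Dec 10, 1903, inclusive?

37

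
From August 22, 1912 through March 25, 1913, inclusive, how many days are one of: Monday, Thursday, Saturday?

93

August 22, 1912 is a Thursday.
The range spans 216 days (inclusive of both endpoints).
216 = 7 × 30 + 6, so there are 30 full weeks plus 6 extra days.
Each full week contributes 3 days from the set (Mon, Thu, Sat): 30 × 3 = 90.
The 6 extra days are Thu, Fri, Sat, Sun, Mon, Tue — 3 of them qualify.
Total: 90 + 3 = 93.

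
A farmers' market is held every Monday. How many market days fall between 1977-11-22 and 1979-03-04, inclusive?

1977-11-22 is a Tuesday.
From 1977-11-22 to 1979-03-04 is 468 days inclusive.
468 = 7 × 66 + 6, so there are 66 full weeks plus 6 extra days.
Each full week contributes one Monday: 66 so far.
The 6 extra days are Tuesday, Wednesday, Thursday, Friday, Saturday, Sunday — none qualify.
Total: 66 + 0 = 66.

66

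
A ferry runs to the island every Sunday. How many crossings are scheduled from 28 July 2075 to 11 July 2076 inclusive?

50 Sundays

28 July 2075 is a Sunday.
That's 350 days from start to end, counting both.
350 = 7 × 50, so the span is exactly 50 full weeks.
Each full week contributes one Sunday: 50 so far.
Total: 50.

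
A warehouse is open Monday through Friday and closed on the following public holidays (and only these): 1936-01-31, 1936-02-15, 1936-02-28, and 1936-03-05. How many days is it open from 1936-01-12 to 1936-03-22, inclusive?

1936-01-12 is a Sunday.
The range spans 71 days (inclusive of both endpoints).
71 = 7 × 10 + 1, so there are 10 full weeks plus 1 extra day.
Each full week contributes 5 weekdays (Mon–Fri): 10 × 5 = 50.
The 1 extra day is Sunday — none qualify.
Total: 50 + 0 = 50.
Holidays: 1936-01-31 (Fri); 1936-02-15 (Sat); 1936-02-28 (Fri); 1936-03-05 (Thu).
3 of the 4 holidays fall on weekdays; the rest are weekends and were already excluded.
Business days: 50 − 3 = 47.

47 business days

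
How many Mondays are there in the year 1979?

53

1979-01-01 is a Monday.
That's 365 days from start to end, counting both.
365 = 7 × 52 + 1, so there are 52 full weeks plus 1 extra day.
Each full week contributes one Monday: 52 so far.
The 1 extra day is Monday — 1 of them qualifies.
Total: 52 + 1 = 53.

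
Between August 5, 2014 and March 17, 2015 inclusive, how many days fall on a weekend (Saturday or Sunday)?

64

August 5, 2014 is a Tuesday.
The range spans 225 days (inclusive of both endpoints).
225 = 7 × 32 + 1, so there are 32 full weeks plus 1 extra day.
Each full week contributes 2 weekend days (Sat, Sun): 32 × 2 = 64.
The 1 extra day is Tue — none qualify.
Total: 64 + 0 = 64.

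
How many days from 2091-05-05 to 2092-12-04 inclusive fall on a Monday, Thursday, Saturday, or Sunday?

332

2091-05-05 is a Saturday.
From 2091-05-05 to 2092-12-04 is 580 days inclusive.
580 = 7 × 82 + 6, so there are 82 full weeks plus 6 extra days.
Each full week contributes 4 days from the set (Mon, Thu, Sat, Sun): 82 × 4 = 328.
The 6 extra days are Saturday, Sunday, Monday, Tuesday, Wednesday, Thursday — 4 of them qualify.
Total: 328 + 4 = 332.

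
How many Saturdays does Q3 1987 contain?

13

July 1, 1987 is a Wednesday.
From July 1, 1987 to September 30, 1987 is 92 days inclusive.
92 = 7 × 13 + 1, so there are 13 full weeks plus 1 extra day.
Each full week contributes one Saturday: 13 so far.
The 1 extra day is Wednesday — none qualify.
Total: 13 + 0 = 13.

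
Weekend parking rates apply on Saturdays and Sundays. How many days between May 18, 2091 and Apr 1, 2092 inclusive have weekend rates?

May 18, 2091 is a Friday.
From May 18, 2091 to Apr 1, 2092 is 320 days inclusive.
320 = 7 × 45 + 5, so there are 45 full weeks plus 5 extra days.
Each full week contributes 2 weekend days (Sat, Sun): 45 × 2 = 90.
The 5 extra days are Friday, Saturday, Sunday, Monday, Tuesday — 2 of them qualify.
Total: 90 + 2 = 92.

92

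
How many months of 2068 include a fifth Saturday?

A month has five Saturdays exactly when Saturday falls within its first (length − 28) days.
Jan: 31 days, starts Sun → 5 of Sun, Mon, Tue
Feb: 29 days, starts Wed → 5 of Wed
Mar: 31 days, starts Thu → 5 of Thu, Fri, Sat ✓
Apr: 30 days, starts Sun → 5 of Sun, Mon
May: 31 days, starts Tue → 5 of Tue, Wed, Thu
Jun: 30 days, starts Fri → 5 of Fri, Sat ✓
Jul: 31 days, starts Sun → 5 of Sun, Mon, Tue
Aug: 31 days, starts Wed → 5 of Wed, Thu, Fri
Sep: 30 days, starts Sat → 5 of Sat, Sun ✓
Oct: 31 days, starts Mon → 5 of Mon, Tue, Wed
Nov: 30 days, starts Thu → 5 of Thu, Fri
Dec: 31 days, starts Sat → 5 of Sat, Sun, Mon ✓
Months with five Saturdays: Mar, Jun, Sep, Dec.

4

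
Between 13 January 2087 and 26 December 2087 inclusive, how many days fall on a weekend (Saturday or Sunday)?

13 January 2087 is a Monday.
The range spans 348 days (inclusive of both endpoints).
348 = 7 × 49 + 5, so there are 49 full weeks plus 5 extra days.
Each full week contributes 2 weekend days (Sat, Sun): 49 × 2 = 98.
The 5 extra days are Mon, Tue, Wed, Thu, Fri — none qualify.
Total: 98 + 0 = 98.

98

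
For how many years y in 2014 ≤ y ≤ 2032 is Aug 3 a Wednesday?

Day of week of August 3 in each year:
2014: Sun, 2015: Mon, 2016: Wed ✓, 2017: Thu, 2018: Fri, 2019: Sat, 2020: Mon, 2021: Tue, 2022: Wed ✓, 2023: Thu, 2024: Sat, 2025: Sun, 2026: Mon, 2027: Tue, 2028: Thu, 2029: Fri, 2030: Sat, 2031: Sun, 2032: Tue
Wednesdays: 2016, 2022.

2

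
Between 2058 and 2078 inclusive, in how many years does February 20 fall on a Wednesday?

4

Day of week of February 20 in each year:
2058: Wed ✓, 2059: Thu, 2060: Fri, 2061: Sun, 2062: Mon, 2063: Tue, 2064: Wed ✓, 2065: Fri, 2066: Sat, 2067: Sun, 2068: Mon, 2069: Wed ✓, 2070: Thu, 2071: Fri, 2072: Sat, 2073: Mon, 2074: Tue, 2075: Wed ✓, 2076: Thu, 2077: Sat, 2078: Sun
Wednesdays: 2058, 2064, 2069, 2075.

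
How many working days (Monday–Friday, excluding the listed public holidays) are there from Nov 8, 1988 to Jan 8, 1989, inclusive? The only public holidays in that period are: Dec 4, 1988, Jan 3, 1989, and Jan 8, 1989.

Nov 8, 1988 is a Tuesday.
That's 62 days from start to end, counting both.
62 = 7 × 8 + 6, so there are 8 full weeks plus 6 extra days.
Each full week contributes 5 weekdays (Mon–Fri): 8 × 5 = 40.
The 6 extra days are Tuesday, Wednesday, Thursday, Friday, Saturday, Sunday — 4 of them qualify.
Total: 40 + 4 = 44.
Holidays: Dec 4, 1988 (Sun); Jan 3, 1989 (Tue); Jan 8, 1989 (Sun).
1 of the 3 holidays fall on weekdays; the rest are weekends and were already excluded.
Business days: 44 − 1 = 43.

43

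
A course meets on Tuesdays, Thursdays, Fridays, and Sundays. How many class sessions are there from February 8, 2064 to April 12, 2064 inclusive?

February 8, 2064 is a Friday.
That's 65 days from start to end, counting both.
65 = 7 × 9 + 2, so there are 9 full weeks plus 2 extra days.
Each full week contributes 4 days from the set (Tue, Thu, Fri, Sun): 9 × 4 = 36.
The 2 extra days are Friday, Saturday — 1 of them qualifies.
Total: 36 + 1 = 37.

37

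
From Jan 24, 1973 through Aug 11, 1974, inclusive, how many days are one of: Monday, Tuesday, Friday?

241

Jan 24, 1973 is a Wednesday.
The range spans 565 days (inclusive of both endpoints).
565 = 7 × 80 + 5, so there are 80 full weeks plus 5 extra days.
Each full week contributes 3 days from the set (Mon, Tue, Fri): 80 × 3 = 240.
The 5 extra days are Wed, Thu, Fri, Sat, Sun — 1 of them qualifies.
Total: 240 + 1 = 241.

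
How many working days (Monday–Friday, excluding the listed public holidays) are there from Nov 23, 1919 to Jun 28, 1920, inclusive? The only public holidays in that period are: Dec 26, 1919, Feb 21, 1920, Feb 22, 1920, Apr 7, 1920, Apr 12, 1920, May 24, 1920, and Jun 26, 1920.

Nov 23, 1919 is a Sunday.
The range spans 219 days (inclusive of both endpoints).
219 = 7 × 31 + 2, so there are 31 full weeks plus 2 extra days.
Each full week contributes 5 weekdays (Mon–Fri): 31 × 5 = 155.
The 2 extra days are Sunday, Monday — 1 of them qualifies.
Total: 155 + 1 = 156.
Holidays: Dec 26, 1919 (Fri); Feb 21, 1920 (Sat); Feb 22, 1920 (Sun); Apr 7, 1920 (Wed); Apr 12, 1920 (Mon); May 24, 1920 (Mon); Jun 26, 1920 (Sat).
4 of the 7 holidays fall on weekdays; the rest are weekends and were already excluded.
Business days: 156 − 4 = 152.

152 working days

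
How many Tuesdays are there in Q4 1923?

13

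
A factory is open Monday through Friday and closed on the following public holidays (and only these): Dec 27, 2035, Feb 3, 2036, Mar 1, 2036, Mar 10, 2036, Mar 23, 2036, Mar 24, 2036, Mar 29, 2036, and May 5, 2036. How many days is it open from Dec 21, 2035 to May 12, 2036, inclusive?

98 business days

Dec 21, 2035 is a Friday.
The range spans 144 days (inclusive of both endpoints).
144 = 7 × 20 + 4, so there are 20 full weeks plus 4 extra days.
Each full week contributes 5 weekdays (Mon–Fri): 20 × 5 = 100.
The 4 extra days are Friday, Saturday, Sunday, Monday — 2 of them qualify.
Total: 100 + 2 = 102.
Holidays: Dec 27, 2035 (Thu); Feb 3, 2036 (Sun); Mar 1, 2036 (Sat); Mar 10, 2036 (Mon); Mar 23, 2036 (Sun); Mar 24, 2036 (Mon); Mar 29, 2036 (Sat); May 5, 2036 (Mon).
4 of the 8 holidays fall on weekdays; the rest are weekends and were already excluded.
Business days: 102 − 4 = 98.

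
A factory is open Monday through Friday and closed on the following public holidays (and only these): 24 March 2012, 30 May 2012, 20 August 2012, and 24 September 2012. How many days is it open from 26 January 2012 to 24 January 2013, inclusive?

258

26 January 2012 is a Thursday.
The range spans 365 days (inclusive of both endpoints).
365 = 7 × 52 + 1, so there are 52 full weeks plus 1 extra day.
Each full week contributes 5 weekdays (Mon–Fri): 52 × 5 = 260.
The 1 extra day is Thursday — 1 of them qualifies.
Total: 260 + 1 = 261.
Holidays: 24 March 2012 (Sat); 30 May 2012 (Wed); 20 August 2012 (Mon); 24 September 2012 (Mon).
3 of the 4 holidays fall on weekdays; the rest are weekends and were already excluded.
Business days: 261 − 3 = 258.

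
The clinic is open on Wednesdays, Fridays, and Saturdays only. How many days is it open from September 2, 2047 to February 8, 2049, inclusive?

225

September 2, 2047 is a Monday.
That's 526 days from start to end, counting both.
526 = 7 × 75 + 1, so there are 75 full weeks plus 1 extra day.
Each full week contributes 3 days from the set (Wed, Fri, Sat): 75 × 3 = 225.
The 1 extra day is Monday — none qualify.
Total: 225 + 0 = 225.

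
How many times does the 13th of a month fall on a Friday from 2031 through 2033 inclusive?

Friday-the-13ths by year:
2031: Jun
2032: Feb, Aug
2033: May

4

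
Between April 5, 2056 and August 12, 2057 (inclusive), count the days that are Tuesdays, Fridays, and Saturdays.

212

April 5, 2056 is a Wednesday.
That's 495 days from start to end, counting both.
495 = 7 × 70 + 5, so there are 70 full weeks plus 5 extra days.
Each full week contributes 3 days from the set (Tue, Fri, Sat): 70 × 3 = 210.
The 5 extra days are Wed, Thu, Fri, Sat, Sun — 2 of them qualify.
Total: 210 + 2 = 212.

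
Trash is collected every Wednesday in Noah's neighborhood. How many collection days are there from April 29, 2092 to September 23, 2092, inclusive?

21

April 29, 2092 is a Tuesday.
The range spans 148 days (inclusive of both endpoints).
148 = 7 × 21 + 1, so there are 21 full weeks plus 1 extra day.
Each full week contributes one Wednesday: 21 so far.
The 1 extra day is Tue — none qualify.
Total: 21 + 0 = 21.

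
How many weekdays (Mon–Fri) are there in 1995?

January 1, 1995 is a Sunday.
The range spans 365 days (inclusive of both endpoints).
365 = 7 × 52 + 1, so there are 52 full weeks plus 1 extra day.
Each full week contributes 5 weekdays (Mon–Fri): 52 × 5 = 260.
The 1 extra day is Sunday — none qualify.
Total: 260 + 0 = 260.

260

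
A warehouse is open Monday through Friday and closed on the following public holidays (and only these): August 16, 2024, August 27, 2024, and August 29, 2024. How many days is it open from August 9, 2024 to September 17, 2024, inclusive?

25

August 9, 2024 is a Friday.
The range spans 40 days (inclusive of both endpoints).
40 = 7 × 5 + 5, so there are 5 full weeks plus 5 extra days.
Each full week contributes 5 weekdays (Mon–Fri): 5 × 5 = 25.
The 5 extra days are Friday, Saturday, Sunday, Monday, Tuesday — 3 of them qualify.
Total: 25 + 3 = 28.
Holidays: August 16, 2024 (Fri); August 27, 2024 (Tue); August 29, 2024 (Thu).
All 3 holidays fall on weekdays, so subtract 3.
Business days: 28 − 3 = 25.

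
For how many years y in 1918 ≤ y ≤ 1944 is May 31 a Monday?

Day of week of May 31 in each year:
1918: Fri, 1919: Sat, 1920: Mon ✓, 1921: Tue, 1922: Wed, 1923: Thu, 1924: Sat, 1925: Sun, 1926: Mon ✓, 1927: Tue, 1928: Thu, 1929: Fri, 1930: Sat, 1931: Sun, 1932: Tue, 1933: Wed, 1934: Thu, 1935: Fri, 1936: Sun, 1937: Mon ✓, 1938: Tue, 1939: Wed, 1940: Fri, 1941: Sat, 1942: Sun, 1943: Mon ✓, 1944: Wed
Mondays: 1920, 1926, 1937, 1943.

4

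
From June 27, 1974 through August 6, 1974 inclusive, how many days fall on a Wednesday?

5

June 27, 1974 is a Thursday.
That's 41 days from start to end, counting both.
41 = 7 × 5 + 6, so there are 5 full weeks plus 6 extra days.
Each full week contributes one Wednesday: 5 so far.
The 6 extra days are Thursday, Friday, Saturday, Sunday, Monday, Tuesday — none qualify.
Total: 5 + 0 = 5.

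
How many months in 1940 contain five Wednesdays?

4

A month has five Wednesdays exactly when Wednesday falls within its first (length − 28) days.
Jan: 31 days, starts Mon → 5 of Mon, Tue, Wed ✓
Feb: 29 days, starts Thu → 5 of Thu
Mar: 31 days, starts Fri → 5 of Fri, Sat, Sun
Apr: 30 days, starts Mon → 5 of Mon, Tue
May: 31 days, starts Wed → 5 of Wed, Thu, Fri ✓
Jun: 30 days, starts Sat → 5 of Sat, Sun
Jul: 31 days, starts Mon → 5 of Mon, Tue, Wed ✓
Aug: 31 days, starts Thu → 5 of Thu, Fri, Sat
Sep: 30 days, starts Sun → 5 of Sun, Mon
Oct: 31 days, starts Tue → 5 of Tue, Wed, Thu ✓
Nov: 30 days, starts Fri → 5 of Fri, Sat
Dec: 31 days, starts Sun → 5 of Sun, Mon, Tue
Months with five Wednesdays: Jan, May, Jul, Oct.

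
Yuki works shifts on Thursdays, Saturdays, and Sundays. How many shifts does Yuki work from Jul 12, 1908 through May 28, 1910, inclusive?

Jul 12, 1908 is a Sunday.
From Jul 12, 1908 to May 28, 1910 is 686 days inclusive.
686 = 7 × 98, so the span is exactly 98 full weeks.
Each full week contributes 3 days from the set (Thu, Sat, Sun): 98 × 3 = 294.
Total: 294.

294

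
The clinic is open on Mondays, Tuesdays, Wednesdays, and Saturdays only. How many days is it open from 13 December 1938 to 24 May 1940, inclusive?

302

13 December 1938 is a Tuesday.
The range spans 529 days (inclusive of both endpoints).
529 = 7 × 75 + 4, so there are 75 full weeks plus 4 extra days.
Each full week contributes 4 days from the set (Mon, Tue, Wed, Sat): 75 × 4 = 300.
The 4 extra days are Tue, Wed, Thu, Fri — 2 of them qualify.
Total: 300 + 2 = 302.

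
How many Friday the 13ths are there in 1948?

2

The 13th falls on a Friday when the month's 13th has weekday Fri.
Jan 13 is Tue; Feb 13 is Fri ✓; Mar 13 is Sat; Apr 13 is Tue; May 13 is Thu; Jun 13 is Sun; Jul 13 is Tue; Aug 13 is Fri ✓; Sep 13 is Mon; Oct 13 is Wed; Nov 13 is Sat; Dec 13 is Mon.
Friday the 13ths: Feb, Aug.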